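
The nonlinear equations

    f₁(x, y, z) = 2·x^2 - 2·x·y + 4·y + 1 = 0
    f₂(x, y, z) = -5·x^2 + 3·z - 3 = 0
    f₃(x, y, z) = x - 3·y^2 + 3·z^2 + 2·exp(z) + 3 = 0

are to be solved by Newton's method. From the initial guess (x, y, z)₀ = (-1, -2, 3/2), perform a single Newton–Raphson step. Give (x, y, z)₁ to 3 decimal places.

(-0.241, -0.500, 0.138)

At (-1, -2, 3/2): F = (-9.000, -3.500, 5.71338).
Jacobian J = [[4·x - 2·y, -2·x + 4, 0], [-10·x, 0, 3], [1, -6·y, 6·z + 2·exp(z)]].
At the point, J = [[0.000, 6.000, 0.000], [10.000, 0.000, 3.000], [1.000, 12.000, 17.96338]] (det J = -1059.80269).
Solving J·Δ = −F gives Δ = (0.759, 1.500, -1.362).
Then the next iterate is (x, y, z)₁ = (-0.241, -0.500, 0.138).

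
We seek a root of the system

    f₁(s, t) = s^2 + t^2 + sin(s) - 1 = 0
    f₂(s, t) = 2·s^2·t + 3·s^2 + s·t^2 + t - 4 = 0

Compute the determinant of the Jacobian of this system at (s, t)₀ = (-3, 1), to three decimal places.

J = [[2·s + cos(s), 2·t], [4·s·t + 6·s + t^2, 2·s^2 + 2·s·t + 1]].
At the point, J = [[-6.98999, 2.000], [-29.000, 13.000]].
det J = -32.870.

-32.870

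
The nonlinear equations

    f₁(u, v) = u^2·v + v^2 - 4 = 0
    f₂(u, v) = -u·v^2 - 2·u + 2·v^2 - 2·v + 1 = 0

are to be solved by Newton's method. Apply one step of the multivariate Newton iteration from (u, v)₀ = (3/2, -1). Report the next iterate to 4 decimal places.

At (3/2, -1): F = (-5.2500, 0.5000).
Jacobian J = [[2·u·v, u^2 + 2·v], [-v^2 - 2, -2·u·v + 4·v - 2]].
At the point, J = [[-3.0000, 0.2500], [-3.0000, -3.0000]] (det J = 9.7500).
Solving J·Δ = −F gives Δ = (-1.6026, 1.7692).
Then the next iterate is (u, v)₁ = (-0.1026, 0.7692).

(-0.1026, 0.7692)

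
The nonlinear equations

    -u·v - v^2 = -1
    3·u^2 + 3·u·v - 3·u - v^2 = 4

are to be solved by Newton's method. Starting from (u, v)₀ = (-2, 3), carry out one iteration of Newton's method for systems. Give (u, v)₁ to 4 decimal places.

(0.3333, 0.7500)

At (-2, 3): F = (-2.0000, -13.0000).
Jacobian J = [[-v, -u - 2·v], [6·u + 3·v - 3, 3·u - 2·v]].
At the point, J = [[-3.0000, -4.0000], [-6.0000, -12.0000]] (det J = 12.0000).
Solving J·Δ = −F gives Δ = (2.3333, -2.2500).
Then the next iterate is (u, v)₁ = (0.3333, 0.7500).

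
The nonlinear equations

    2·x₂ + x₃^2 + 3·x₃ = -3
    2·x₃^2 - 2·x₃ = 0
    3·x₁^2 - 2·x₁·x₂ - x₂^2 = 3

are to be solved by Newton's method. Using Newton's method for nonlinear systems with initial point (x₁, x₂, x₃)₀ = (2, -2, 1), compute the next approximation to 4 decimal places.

(1.1875, -3.5000, 1.0000)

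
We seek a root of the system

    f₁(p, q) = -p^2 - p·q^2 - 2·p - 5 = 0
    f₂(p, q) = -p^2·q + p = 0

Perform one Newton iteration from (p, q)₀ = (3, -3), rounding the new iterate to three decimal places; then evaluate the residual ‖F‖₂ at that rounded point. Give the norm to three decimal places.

19.375

At (3, -3): F = (-47.000, 30.000).
Jacobian J = [[-2·p - q^2 - 2, -2·p·q], [-2·p·q + 1, -p^2]].
At the point, J = [[-17.000, 18.000], [19.000, -9.000]] (det J = -189.000).
Solving J·Δ = −F gives Δ = (-0.619, 2.026).
Then the next iterate is (p, q)₁ = (2.381, -0.974).
Re-evaluating at (2.381, -0.974): F = (-17.68996, 7.90276), so ‖F‖₂ = 19.375.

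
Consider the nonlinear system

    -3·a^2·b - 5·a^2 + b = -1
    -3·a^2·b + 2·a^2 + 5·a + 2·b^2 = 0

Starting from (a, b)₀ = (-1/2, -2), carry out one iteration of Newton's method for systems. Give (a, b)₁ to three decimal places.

(-0.993, -0.974)

At (-1/2, -2): F = (-0.750, 7.500).
Jacobian J = [[-6·a·b - 10·a, -3·a^2 + 1], [-6·a·b + 4·a + 5, -3·a^2 + 4·b]].
At the point, J = [[-1.000, 0.250], [-3.000, -8.750]] (det J = 9.500).
Solving J·Δ = −F gives Δ = (-0.493, 1.026).
Then the next iterate is (a, b)₁ = (-0.993, -0.974).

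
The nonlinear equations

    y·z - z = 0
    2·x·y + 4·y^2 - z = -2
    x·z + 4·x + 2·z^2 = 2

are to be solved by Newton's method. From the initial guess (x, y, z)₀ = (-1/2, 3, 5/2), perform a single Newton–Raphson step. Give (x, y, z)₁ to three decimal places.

(-0.568, 1.573, 1.783)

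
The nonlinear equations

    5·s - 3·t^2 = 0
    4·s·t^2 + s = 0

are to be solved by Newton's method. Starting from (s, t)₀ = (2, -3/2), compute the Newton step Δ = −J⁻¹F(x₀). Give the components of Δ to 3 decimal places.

(-1.229, 0.321)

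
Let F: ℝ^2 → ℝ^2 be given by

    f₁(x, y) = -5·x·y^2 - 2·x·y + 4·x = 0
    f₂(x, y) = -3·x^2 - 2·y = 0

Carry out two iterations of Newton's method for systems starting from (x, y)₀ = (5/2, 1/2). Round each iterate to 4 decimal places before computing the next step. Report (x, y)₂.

(0.3976, 0.6528)

At (5/2, 1/2): F = (4.3750, -19.7500).
Jacobian J = [[-5·y^2 - 2·y + 4, -10·x·y - 2·x], [-6·x, -2]].
At the point, J = [[1.7500, -17.5000], [-15.0000, -2.0000]] (det J = -266.0000).
Solving J·Δ = −F gives Δ = (-1.3322, 0.1168).
Then the next iterate is (x, y)₁ = (1.1678, 0.6168).
Round to (1.1678, 0.6168) and repeat: F = (1.009200, -5.324871), J = [[0.864189, -9.538590], [-7.0068, -2.0000]].
Δ = (-0.7702, 0.0360), so (x, y)₂ = (0.3976, 0.6528).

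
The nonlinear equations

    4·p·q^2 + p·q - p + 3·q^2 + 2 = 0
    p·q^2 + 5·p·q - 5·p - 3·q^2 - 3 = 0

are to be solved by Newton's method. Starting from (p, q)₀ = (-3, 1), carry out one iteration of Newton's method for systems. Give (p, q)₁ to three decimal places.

(-3.000, 0.667)

At (-3, 1): F = (-7.000, -9.000).
Jacobian J = [[4·q^2 + q - 1, 8·p·q + p + 6·q], [q^2 + 5·q - 5, 2·p·q + 5·p - 6·q]].
At the point, J = [[4.000, -21.000], [1.000, -27.000]] (det J = -87.000).
Solving J·Δ = −F gives Δ = (0.000, -0.333).
Then the next iterate is (p, q)₁ = (-3.000, 0.667).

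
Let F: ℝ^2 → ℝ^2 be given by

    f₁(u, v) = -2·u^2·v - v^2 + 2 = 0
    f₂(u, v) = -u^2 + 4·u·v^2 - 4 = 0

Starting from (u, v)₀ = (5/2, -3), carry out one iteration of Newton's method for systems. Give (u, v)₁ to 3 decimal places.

At (5/2, -3): F = (30.500, 79.750).
Jacobian J = [[-4·u·v, -2·u^2 - 2·v], [-2·u + 4·v^2, 8·u·v]].
At the point, J = [[30.000, -6.500], [31.000, -60.000]] (det J = -1598.500).
Solving J·Δ = −F gives Δ = (-0.821, 0.905).
Then the next iterate is (u, v)₁ = (1.679, -2.095).

(1.679, -2.095)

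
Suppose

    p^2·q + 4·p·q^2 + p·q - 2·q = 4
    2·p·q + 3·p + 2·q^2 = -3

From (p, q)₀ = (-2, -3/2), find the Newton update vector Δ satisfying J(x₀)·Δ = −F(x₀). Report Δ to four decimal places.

At (-2, -3/2): F = (-22.0000, 7.5000).
Jacobian J = [[2·p·q + 4·q^2 + q, p^2 + 8·p·q + p - 2], [2·q + 3, 2·p + 4·q]].
At the point, J = [[13.5000, 24.0000], [0.0000, -10.0000]] (det J = -135.0000).
Solving J·Δ = −F gives Δ = (0.2963, 0.7500).

(0.2963, 0.7500)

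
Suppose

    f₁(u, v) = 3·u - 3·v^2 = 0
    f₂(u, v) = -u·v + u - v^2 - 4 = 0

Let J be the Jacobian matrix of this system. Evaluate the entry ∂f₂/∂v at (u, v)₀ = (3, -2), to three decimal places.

∂f₂/∂v = -u - 2·v.
At (3, -2) this is 1.000.

1.000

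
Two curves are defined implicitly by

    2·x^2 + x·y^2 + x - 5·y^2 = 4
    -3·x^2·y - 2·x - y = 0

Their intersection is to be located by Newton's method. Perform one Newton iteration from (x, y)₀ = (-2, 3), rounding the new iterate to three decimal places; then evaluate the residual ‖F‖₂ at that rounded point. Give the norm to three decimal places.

At (-2, 3): F = (-61.000, -35.000).
Jacobian J = [[4·x + y^2 + 1, 2·x·y - 10·y], [-6·x·y - 2, -3·x^2 - 1]].
At the point, J = [[2.000, -42.000], [34.000, -13.000]] (det J = 1402.000).
Solving J·Δ = −F gives Δ = (0.483, -1.429).
Then the next iterate is (x, y)₁ = (-1.517, 1.571).
Re-evaluating at (-1.517, 1.571): F = (-16.99865, -9.38298), so ‖F‖₂ = 19.416.

19.416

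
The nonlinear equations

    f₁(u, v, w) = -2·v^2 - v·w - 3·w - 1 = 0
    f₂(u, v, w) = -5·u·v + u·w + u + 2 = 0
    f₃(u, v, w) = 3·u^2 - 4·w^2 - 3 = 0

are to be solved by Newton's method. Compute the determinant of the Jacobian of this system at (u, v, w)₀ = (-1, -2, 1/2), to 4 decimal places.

360.0000

J = [[0, -4·v - w, -v - 3], [-5·v + w + 1, -5·u, u], [6·u, 0, -8·w]].
At the point, J = [[0.0000, 7.5000, -1.0000], [11.5000, 5.0000, -1.0000], [-6.0000, 0.0000, -4.0000]].
det J = 360.0000.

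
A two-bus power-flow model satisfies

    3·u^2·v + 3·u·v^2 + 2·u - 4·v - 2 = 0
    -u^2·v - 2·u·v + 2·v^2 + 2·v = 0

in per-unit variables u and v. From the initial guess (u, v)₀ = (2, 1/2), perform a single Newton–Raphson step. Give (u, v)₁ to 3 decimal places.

At (2, 1/2): F = (7.500, -2.500).
Jacobian J = [[6·u·v + 3·v^2 + 2, 3·u^2 + 6·u·v - 4], [-2·u·v - 2·v, -u^2 - 2·u + 4·v + 2]].
At the point, J = [[8.750, 14.000], [-3.000, -4.000]] (det J = 7.000).
Solving J·Δ = −F gives Δ = (-0.714, -0.089).
Then the next iterate is (u, v)₁ = (1.286, 0.411).

(1.286, 0.411)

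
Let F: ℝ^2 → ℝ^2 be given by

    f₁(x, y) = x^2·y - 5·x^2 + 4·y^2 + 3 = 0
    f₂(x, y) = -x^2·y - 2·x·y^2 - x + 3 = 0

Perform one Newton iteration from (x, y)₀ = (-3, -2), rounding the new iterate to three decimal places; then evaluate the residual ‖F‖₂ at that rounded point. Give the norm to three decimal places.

At (-3, -2): F = (-44.000, 48.000).
Jacobian J = [[2·x·y - 10·x, x^2 + 8·y], [-2·x·y - 2·y^2 - 1, -x^2 - 4·x·y]].
At the point, J = [[42.000, -7.000], [-21.000, -33.000]] (det J = -1533.000).
Solving J·Δ = −F gives Δ = (1.166, 0.712).
Then the next iterate is (x, y)₁ = (-1.834, -1.288).
Re-evaluating at (-1.834, -1.288): F = (-11.51426, 15.25127), so ‖F‖₂ = 19.110.

19.110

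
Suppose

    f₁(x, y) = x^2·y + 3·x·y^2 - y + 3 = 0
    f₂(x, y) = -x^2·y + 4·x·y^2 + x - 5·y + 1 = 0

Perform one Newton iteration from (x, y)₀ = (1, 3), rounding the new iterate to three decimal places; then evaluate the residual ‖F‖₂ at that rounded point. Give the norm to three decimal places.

At (1, 3): F = (30.000, 20.000).
Jacobian J = [[2·x·y + 3·y^2, x^2 + 6·x·y - 1], [-2·x·y + 4·y^2 + 1, -x^2 + 8·x·y - 5]].
At the point, J = [[33.000, 18.000], [31.000, 18.000]] (det J = 36.000).
Solving J·Δ = −F gives Δ = (-5.000, 7.500).
Then the next iterate is (x, y)₁ = (-4.000, 10.500).
Re-evaluating at (-4.000, 10.500): F = (-1162.500, -1987.500), so ‖F‖₂ = 2302.512.

2302.512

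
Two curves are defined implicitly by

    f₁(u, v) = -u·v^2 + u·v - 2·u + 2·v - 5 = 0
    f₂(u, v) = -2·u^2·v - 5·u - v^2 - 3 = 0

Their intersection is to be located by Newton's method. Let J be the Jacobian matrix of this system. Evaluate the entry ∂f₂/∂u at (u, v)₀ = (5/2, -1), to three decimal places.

∂f₂/∂u = -4·u·v - 5.
At (5/2, -1) this is 5.000.

5.000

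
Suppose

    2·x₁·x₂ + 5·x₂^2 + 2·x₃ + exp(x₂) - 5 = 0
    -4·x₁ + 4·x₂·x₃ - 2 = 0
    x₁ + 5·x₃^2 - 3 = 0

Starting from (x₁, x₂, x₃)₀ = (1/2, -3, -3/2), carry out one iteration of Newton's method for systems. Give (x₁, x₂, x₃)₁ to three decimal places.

(0.417, -1.767, -0.922)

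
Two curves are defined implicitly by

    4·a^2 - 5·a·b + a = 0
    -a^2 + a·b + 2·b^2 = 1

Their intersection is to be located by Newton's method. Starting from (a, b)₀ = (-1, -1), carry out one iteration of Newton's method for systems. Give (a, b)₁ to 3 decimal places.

(-2.000, -1.000)

At (-1, -1): F = (-2.000, 1.000).
Jacobian J = [[8·a - 5·b + 1, -5·a], [-2·a + b, a + 4·b]].
At the point, J = [[-2.000, 5.000], [1.000, -5.000]] (det J = 5.000).
Solving J·Δ = −F gives Δ = (-1.000, 0.000).
Then the next iterate is (a, b)₁ = (-2.000, -1.000).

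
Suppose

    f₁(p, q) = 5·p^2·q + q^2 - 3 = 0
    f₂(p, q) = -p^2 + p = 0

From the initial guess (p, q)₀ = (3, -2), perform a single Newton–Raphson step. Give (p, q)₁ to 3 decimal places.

At (3, -2): F = (-89.000, -6.000).
Jacobian J = [[10·p·q, 5·p^2 + 2·q], [-2·p + 1, 0]].
At the point, J = [[-60.000, 41.000], [-5.000, 0.000]] (det J = 205.000).
Solving J·Δ = −F gives Δ = (-1.200, 0.415).
Then the next iterate is (p, q)₁ = (1.800, -1.585).

(1.800, -1.585)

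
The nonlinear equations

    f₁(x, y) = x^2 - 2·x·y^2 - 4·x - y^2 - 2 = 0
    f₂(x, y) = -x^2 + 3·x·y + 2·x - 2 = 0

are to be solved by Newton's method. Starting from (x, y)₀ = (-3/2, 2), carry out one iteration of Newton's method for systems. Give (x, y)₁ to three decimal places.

(1.713, 6.244)

At (-3/2, 2): F = (14.250, -16.250).
Jacobian J = [[2·x - 2·y^2 - 4, -4·x·y - 2·y], [-2·x + 3·y + 2, 3·x]].
At the point, J = [[-15.000, 8.000], [11.000, -4.500]] (det J = -20.500).
Solving J·Δ = −F gives Δ = (3.213, 4.244).
Then the next iterate is (x, y)₁ = (1.713, 6.244).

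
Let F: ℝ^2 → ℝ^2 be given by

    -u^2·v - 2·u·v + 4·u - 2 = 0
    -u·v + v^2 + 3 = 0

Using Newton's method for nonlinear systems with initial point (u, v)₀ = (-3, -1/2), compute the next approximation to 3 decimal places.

At (-3, -1/2): F = (-12.500, 1.750).
Jacobian J = [[-2·u·v - 2·v + 4, -u^2 - 2·u], [-v, -u + 2·v]].
At the point, J = [[2.000, -3.000], [0.500, 2.000]] (det J = 5.500).
Solving J·Δ = −F gives Δ = (3.591, -1.773).
Then the next iterate is (u, v)₁ = (0.591, -2.273).

(0.591, -2.273)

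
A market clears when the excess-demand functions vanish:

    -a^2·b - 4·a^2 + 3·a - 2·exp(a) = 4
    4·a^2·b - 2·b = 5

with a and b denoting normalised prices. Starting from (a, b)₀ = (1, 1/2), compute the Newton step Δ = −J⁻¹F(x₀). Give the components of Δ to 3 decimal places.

(-1.371, 4.742)

At (1, 1/2): F = (-10.93656, -4.000).
Jacobian J = [[-2·a·b - 8·a - 2·exp(a) + 3, -a^2], [8·a·b, 4·a^2 - 2]].
At the point, J = [[-11.43656, -1.000], [4.000, 2.000]] (det J = -18.87313).
Solving J·Δ = −F gives Δ = (-1.371, 4.742).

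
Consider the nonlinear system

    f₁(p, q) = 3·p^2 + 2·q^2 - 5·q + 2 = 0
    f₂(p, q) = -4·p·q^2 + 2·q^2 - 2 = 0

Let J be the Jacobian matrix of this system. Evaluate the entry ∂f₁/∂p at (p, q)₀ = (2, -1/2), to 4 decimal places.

12.0000

∂f₁/∂p = 6·p.
At (2, -1/2) this is 12.0000.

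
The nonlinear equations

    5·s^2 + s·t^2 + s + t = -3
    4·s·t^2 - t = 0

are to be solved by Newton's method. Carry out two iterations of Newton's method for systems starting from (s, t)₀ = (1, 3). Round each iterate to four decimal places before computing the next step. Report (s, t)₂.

At (1, 3): F = (21.0000, 33.0000).
Jacobian J = [[10·s + t^2 + 1, 2·s·t + 1], [4·t^2, 8·s·t - 1]].
At the point, J = [[20.0000, 7.0000], [36.0000, 23.0000]] (det J = 208.0000).
Solving J·Δ = −F gives Δ = (-1.2115, 0.4615).
Then the next iterate is (s, t)₁ = (-0.2115, 3.4615).
Round to (-0.2115, 3.4615) and repeat: F = (3.939472, -13.598257), J = [[10.866982, -0.464214], [47.927929, -6.856858]].
Δ = (-0.6376, -6.4400), so (s, t)₂ = (-0.8491, -2.9785).

(-0.8491, -2.9785)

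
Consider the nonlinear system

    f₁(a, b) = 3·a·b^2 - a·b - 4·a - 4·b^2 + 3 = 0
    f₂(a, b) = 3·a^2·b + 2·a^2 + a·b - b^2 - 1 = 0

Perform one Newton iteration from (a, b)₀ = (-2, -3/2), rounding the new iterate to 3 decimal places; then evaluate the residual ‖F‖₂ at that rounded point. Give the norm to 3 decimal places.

At (-2, -3/2): F = (-14.500, -10.250).
Jacobian J = [[3·b^2 - b - 4, 6·a·b - a - 8·b], [6·a·b + 4·a + b, 3·a^2 + a - 2·b]].
At the point, J = [[4.250, 32.000], [8.500, 13.000]] (det J = -216.750).
Solving J·Δ = −F gives Δ = (0.644, 0.368).
Then the next iterate is (a, b)₁ = (-1.356, -1.132).
Re-evaluating at (-1.356, -1.132): F = (-3.44952, -3.31331), so ‖F‖₂ = 4.783.

4.783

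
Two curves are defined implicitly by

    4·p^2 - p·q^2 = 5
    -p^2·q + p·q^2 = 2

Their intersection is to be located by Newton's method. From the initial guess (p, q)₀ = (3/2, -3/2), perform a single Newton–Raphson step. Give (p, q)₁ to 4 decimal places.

At (3/2, -3/2): F = (0.6250, 4.7500).
Jacobian J = [[8·p - q^2, -2·p·q], [-2·p·q + q^2, -p^2 + 2·p·q]].
At the point, J = [[9.7500, 4.5000], [6.7500, -6.7500]] (det J = -96.1875).
Solving J·Δ = −F gives Δ = (-0.2661, 0.4376).
Then the next iterate is (p, q)₁ = (1.2339, -1.0624).

(1.2339, -1.0624)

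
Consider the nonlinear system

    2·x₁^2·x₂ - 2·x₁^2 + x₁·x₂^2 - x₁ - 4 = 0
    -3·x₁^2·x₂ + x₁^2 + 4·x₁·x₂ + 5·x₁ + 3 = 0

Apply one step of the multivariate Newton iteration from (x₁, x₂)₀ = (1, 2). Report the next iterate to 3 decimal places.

At (1, 2): F = (1.000, 11.000).
Jacobian J = [[4·x₁·x₂ - 4·x₁ + x₂^2 - 1, 2·x₁^2 + 2·x₁·x₂], [-6·x₁·x₂ + 2·x₁ + 4·x₂ + 5, -3·x₁^2 + 4·x₁]].
At the point, J = [[7.000, 6.000], [3.000, 1.000]] (det J = -11.000).
Solving J·Δ = −F gives Δ = (-5.909, 6.727).
Then the next iterate is (x₁, x₂)₁ = (-4.909, 8.727).

(-4.909, 8.727)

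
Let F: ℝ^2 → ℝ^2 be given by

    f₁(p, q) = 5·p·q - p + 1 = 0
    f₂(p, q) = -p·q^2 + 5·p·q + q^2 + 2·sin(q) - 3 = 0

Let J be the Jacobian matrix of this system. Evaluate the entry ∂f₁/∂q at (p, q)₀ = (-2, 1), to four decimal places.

∂f₁/∂q = 5·p.
At (-2, 1) this is -10.0000.

-10.0000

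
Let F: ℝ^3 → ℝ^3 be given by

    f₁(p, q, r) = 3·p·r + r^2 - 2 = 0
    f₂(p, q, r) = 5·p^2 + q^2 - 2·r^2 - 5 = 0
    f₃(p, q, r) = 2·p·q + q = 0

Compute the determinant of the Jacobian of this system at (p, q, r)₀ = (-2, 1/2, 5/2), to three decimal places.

J = [[3·r, 0, 3·p + 2·r], [10·p, 2·q, -4·r], [2·q, 2·p + 1, 0]].
At the point, J = [[7.500, 0.000, -1.000], [-20.000, 1.000, -10.000], [1.000, -3.000, 0.000]].
det J = -284.000.

-284.000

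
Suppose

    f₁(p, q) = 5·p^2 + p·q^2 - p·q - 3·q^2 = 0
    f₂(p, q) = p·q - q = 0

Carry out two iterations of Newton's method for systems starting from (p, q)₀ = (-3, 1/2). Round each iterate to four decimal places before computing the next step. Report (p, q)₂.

(-0.7385, 0.0568)

At (-3, 1/2): F = (45.0000, -2.0000).
Jacobian J = [[10·p + q^2 - q, 2·p·q - p - 6·q], [q, p - 1]].
At the point, J = [[-30.2500, -3.0000], [0.5000, -4.0000]] (det J = 122.5000).
Solving J·Δ = −F gives Δ = (1.5184, -0.3102).
Then the next iterate is (p, q)₁ = (-1.4816, 0.1898).
Round to (-1.4816, 0.1898) and repeat: F = (11.095455, -0.471008), J = [[-14.969776, -0.219615], [0.1898, -2.4816]].
Δ = (0.7431, -0.1330), so (p, q)₂ = (-0.7385, 0.0568).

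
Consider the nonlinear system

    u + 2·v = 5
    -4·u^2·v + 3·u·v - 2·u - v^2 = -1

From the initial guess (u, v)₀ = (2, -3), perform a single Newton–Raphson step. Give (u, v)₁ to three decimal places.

(2.000, 1.500)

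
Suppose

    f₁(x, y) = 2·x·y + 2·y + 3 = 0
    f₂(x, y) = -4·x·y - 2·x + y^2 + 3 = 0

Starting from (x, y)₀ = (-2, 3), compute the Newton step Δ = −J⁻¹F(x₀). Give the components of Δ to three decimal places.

(-0.679, -3.536)

At (-2, 3): F = (-3.000, 40.000).
Jacobian J = [[2·y, 2·x + 2], [-4·y - 2, -4·x + 2·y]].
At the point, J = [[6.000, -2.000], [-14.000, 14.000]] (det J = 56.000).
Solving J·Δ = −F gives Δ = (-0.679, -3.536).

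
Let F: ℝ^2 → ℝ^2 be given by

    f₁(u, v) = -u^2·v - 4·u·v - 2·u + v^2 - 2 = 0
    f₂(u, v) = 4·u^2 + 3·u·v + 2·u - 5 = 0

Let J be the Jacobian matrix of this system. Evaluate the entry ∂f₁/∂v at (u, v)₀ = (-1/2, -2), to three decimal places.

-2.250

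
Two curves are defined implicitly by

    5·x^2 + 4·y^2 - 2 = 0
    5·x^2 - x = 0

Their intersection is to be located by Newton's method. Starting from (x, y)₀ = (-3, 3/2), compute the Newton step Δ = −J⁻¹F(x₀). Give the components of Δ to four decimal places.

At (-3, 3/2): F = (52.0000, 48.0000).
Jacobian J = [[10·x, 8·y], [10·x - 1, 0]].
At the point, J = [[-30.0000, 12.0000], [-31.0000, 0.0000]] (det J = 372.0000).
Solving J·Δ = −F gives Δ = (1.5484, -0.4624).

(1.5484, -0.4624)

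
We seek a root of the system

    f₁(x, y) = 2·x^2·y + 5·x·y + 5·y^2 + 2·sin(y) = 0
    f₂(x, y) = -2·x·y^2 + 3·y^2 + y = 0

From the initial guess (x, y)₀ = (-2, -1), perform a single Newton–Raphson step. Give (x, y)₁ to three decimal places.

(-2.059, -0.529)

At (-2, -1): F = (5.31706, 6.000).
Jacobian J = [[4·x·y + 5·y, 2·x^2 + 5·x + 10·y + 2·cos(y)], [-2·y^2, -4·x·y + 6·y + 1]].
At the point, J = [[3.000, -10.91940], [-2.000, -13.000]] (det J = -60.83879).
Solving J·Δ = −F gives Δ = (-0.059, 0.471).
Then the next iterate is (x, y)₁ = (-2.059, -0.529).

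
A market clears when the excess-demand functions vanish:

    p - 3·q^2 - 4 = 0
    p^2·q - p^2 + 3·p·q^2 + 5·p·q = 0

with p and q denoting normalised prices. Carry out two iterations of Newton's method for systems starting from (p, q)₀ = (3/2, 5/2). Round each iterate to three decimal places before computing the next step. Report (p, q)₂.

(1.750, 0.189)

At (3/2, 5/2): F = (-21.250, 50.250).
Jacobian J = [[1, -6·q], [2·p·q - 2·p + 3·q^2 + 5·q, p^2 + 6·p·q + 5·p]].
At the point, J = [[1.000, -15.000], [35.750, 32.250]] (det J = 568.500).
Solving J·Δ = −F gives Δ = (-0.120, -1.425).
Then the next iterate is (p, q)₁ = (1.380, 1.075).
Round to (1.380, 1.075) and repeat: F = (-6.08688, 12.34462), J = [[1.000, -6.450], [9.04887, 17.70540]].
Δ = (0.370, -0.886), so (p, q)₂ = (1.750, 0.189).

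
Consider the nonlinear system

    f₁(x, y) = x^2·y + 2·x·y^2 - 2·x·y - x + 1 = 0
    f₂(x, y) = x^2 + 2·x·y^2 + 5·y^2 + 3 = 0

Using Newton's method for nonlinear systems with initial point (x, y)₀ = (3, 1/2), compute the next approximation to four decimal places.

At (3, 1/2): F = (1.0000, 14.7500).
Jacobian J = [[2·x·y + 2·y^2 - 2·y - 1, x^2 + 4·x·y - 2·x], [2·x + 2·y^2, 4·x·y + 10·y]].
At the point, J = [[1.5000, 9.0000], [6.5000, 11.0000]] (det J = -42.0000).
Solving J·Δ = −F gives Δ = (-2.8988, 0.3720).
Then the next iterate is (x, y)₁ = (0.1012, 0.8720).

(0.1012, 0.8720)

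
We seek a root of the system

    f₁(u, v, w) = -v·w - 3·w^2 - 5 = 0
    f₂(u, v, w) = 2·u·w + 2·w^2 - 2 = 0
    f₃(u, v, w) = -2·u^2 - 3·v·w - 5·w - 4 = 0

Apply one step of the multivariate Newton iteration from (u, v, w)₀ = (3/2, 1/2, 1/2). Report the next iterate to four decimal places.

(2.4191, -10.2132, 0.3162)

At (3/2, 1/2, 1/2): F = (-6.0000, 0.0000, -11.7500).
Jacobian J = [[0, -w, -v - 6·w], [2·w, 0, 2·u + 4·w], [-4·u, -3·w, -3·v - 5]].
At the point, J = [[0.0000, -0.5000, -3.5000], [1.0000, 0.0000, 5.0000], [-6.0000, -1.5000, -6.5000]] (det J = 17.0000).
Solving J·Δ = −F gives Δ = (0.9191, -10.7132, -0.1838).
Then the next iterate is (u, v, w)₁ = (2.4191, -10.2132, 0.3162).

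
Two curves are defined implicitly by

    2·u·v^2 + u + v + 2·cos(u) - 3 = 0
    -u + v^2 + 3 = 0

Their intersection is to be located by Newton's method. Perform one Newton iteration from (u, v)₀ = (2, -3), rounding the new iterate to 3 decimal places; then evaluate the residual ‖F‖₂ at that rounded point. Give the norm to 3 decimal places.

6.175

At (2, -3): F = (31.16771, 10.000).
Jacobian J = [[2·v^2 - 2·sin(u) + 1, 4·u·v + 1], [-1, 2·v]].
At the point, J = [[17.18141, -23.000], [-1.000, -6.000]] (det J = -126.08843).
Solving J·Δ = −F gives Δ = (0.341, 1.610).
Then the next iterate is (u, v)₁ = (2.341, -1.390).
Re-evaluating at (2.341, -1.390): F = (5.60453, 2.59110), so ‖F‖₂ = 6.175.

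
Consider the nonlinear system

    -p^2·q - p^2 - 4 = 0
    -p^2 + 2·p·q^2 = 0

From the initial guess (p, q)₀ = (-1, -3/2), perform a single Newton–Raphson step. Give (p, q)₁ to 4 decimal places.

(52.0000, -58.0000)

At (-1, -3/2): F = (-3.5000, -5.5000).
Jacobian J = [[-2·p·q - 2·p, -p^2], [-2·p + 2·q^2, 4·p·q]].
At the point, J = [[-1.0000, -1.0000], [6.5000, 6.0000]] (det J = 0.5000).
Solving J·Δ = −F gives Δ = (53.0000, -56.5000).
Then the next iterate is (p, q)₁ = (52.0000, -58.0000).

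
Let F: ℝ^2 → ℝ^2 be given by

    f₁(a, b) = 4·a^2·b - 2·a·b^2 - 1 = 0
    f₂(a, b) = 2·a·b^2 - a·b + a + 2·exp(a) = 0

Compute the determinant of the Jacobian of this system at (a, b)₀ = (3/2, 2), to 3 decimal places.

J = [[8·a·b - 2·b^2, 4·a^2 - 4·a·b], [2·b^2 - b + 2·exp(a) + 1, 4·a·b - a]].
At the point, J = [[16.000, -3.000], [15.96338, 10.500]].
det J = 215.890.

215.890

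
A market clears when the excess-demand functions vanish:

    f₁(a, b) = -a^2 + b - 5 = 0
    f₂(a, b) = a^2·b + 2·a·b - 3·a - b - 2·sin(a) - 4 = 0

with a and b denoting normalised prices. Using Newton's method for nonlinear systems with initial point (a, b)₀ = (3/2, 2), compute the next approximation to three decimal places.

(0.464, 4.142)

At (3/2, 2): F = (-5.250, -1.99499).
Jacobian J = [[-2·a, 1], [2·a·b + 2·b - 2·cos(a) - 3, a^2 + 2·a - 1]].
At the point, J = [[-3.000, 1.000], [6.85853, 4.250]] (det J = -19.60853).
Solving J·Δ = −F gives Δ = (-1.036, 2.142).
Then the next iterate is (a, b)₁ = (0.464, 4.142).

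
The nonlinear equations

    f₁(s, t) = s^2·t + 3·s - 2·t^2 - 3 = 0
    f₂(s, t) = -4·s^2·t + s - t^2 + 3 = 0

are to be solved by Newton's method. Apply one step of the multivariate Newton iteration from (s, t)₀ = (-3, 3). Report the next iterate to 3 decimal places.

At (-3, 3): F = (-3.000, -117.000).
Jacobian J = [[2·s·t + 3, s^2 - 4·t], [-8·s·t + 1, -4·s^2 - 2·t]].
At the point, J = [[-15.000, -3.000], [73.000, -42.000]] (det J = 849.000).
Solving J·Δ = −F gives Δ = (0.265, -2.325).
Then the next iterate is (s, t)₁ = (-2.735, 0.675).

(-2.735, 0.675)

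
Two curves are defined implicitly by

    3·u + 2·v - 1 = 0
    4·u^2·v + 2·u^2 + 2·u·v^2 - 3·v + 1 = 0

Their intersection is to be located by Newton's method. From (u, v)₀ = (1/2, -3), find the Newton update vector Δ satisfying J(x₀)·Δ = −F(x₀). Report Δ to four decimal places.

At (1/2, -3): F = (-5.5000, 16.5000).
Jacobian J = [[3, 2], [8·u·v + 4·u + 2·v^2, 4·u^2 + 4·u·v - 3]].
At the point, J = [[3.0000, 2.0000], [8.0000, -8.0000]] (det J = -40.0000).
Solving J·Δ = −F gives Δ = (0.2750, 2.3375).

(0.2750, 2.3375)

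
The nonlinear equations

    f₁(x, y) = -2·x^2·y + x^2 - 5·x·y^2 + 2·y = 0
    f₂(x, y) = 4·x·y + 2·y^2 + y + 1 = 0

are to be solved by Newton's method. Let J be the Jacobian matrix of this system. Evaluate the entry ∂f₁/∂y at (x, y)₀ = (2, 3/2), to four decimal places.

∂f₁/∂y = -2·x^2 - 10·x·y + 2.
At (2, 3/2) this is -36.0000.

-36.0000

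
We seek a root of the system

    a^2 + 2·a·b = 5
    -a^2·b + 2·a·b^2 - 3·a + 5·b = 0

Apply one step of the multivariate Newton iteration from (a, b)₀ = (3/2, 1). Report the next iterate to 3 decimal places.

(1.528, 0.870)

At (3/2, 1): F = (0.250, 1.250).
Jacobian J = [[2·a + 2·b, 2·a], [-2·a·b + 2·b^2 - 3, -a^2 + 4·a·b + 5]].
At the point, J = [[5.000, 3.000], [-4.000, 8.750]] (det J = 55.750).
Solving J·Δ = −F gives Δ = (0.028, -0.130).
Then the next iterate is (a, b)₁ = (1.528, 0.870).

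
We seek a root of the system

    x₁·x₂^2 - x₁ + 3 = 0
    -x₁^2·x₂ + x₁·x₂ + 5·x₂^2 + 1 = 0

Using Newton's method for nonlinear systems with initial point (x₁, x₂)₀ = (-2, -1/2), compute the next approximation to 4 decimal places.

At (-2, -1/2): F = (4.5000, 5.2500).
Jacobian J = [[x₂^2 - 1, 2·x₁·x₂], [-2·x₁·x₂ + x₂, -x₁^2 + x₁ + 10·x₂]].
At the point, J = [[-0.7500, 2.0000], [-2.5000, -11.0000]] (det J = 13.2500).
Solving J·Δ = −F gives Δ = (4.5283, -0.5519).
Then the next iterate is (x₁, x₂)₁ = (2.5283, -1.0519).

(2.5283, -1.0519)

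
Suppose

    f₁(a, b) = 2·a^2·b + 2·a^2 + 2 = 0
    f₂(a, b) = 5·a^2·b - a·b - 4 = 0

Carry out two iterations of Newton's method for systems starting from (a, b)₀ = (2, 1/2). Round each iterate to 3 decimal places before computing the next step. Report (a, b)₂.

(-3.667, 29.306)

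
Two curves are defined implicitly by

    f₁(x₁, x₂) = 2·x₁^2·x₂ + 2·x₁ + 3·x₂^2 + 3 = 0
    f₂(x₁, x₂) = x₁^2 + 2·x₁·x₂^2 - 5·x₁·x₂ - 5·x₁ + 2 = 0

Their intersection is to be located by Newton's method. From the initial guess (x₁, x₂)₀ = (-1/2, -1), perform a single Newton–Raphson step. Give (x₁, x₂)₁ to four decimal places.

(-1.6543, -1.0213)

At (-1/2, -1): F = (4.5000, 1.2500).
Jacobian J = [[4·x₁·x₂ + 2, 2·x₁^2 + 6·x₂], [2·x₁ + 2·x₂^2 - 5·x₂ - 5, 4·x₁·x₂ - 5·x₁]].
At the point, J = [[4.0000, -5.5000], [1.0000, 4.5000]] (det J = 23.5000).
Solving J·Δ = −F gives Δ = (-1.1543, -0.0213).
Then the next iterate is (x₁, x₂)₁ = (-1.6543, -1.0213).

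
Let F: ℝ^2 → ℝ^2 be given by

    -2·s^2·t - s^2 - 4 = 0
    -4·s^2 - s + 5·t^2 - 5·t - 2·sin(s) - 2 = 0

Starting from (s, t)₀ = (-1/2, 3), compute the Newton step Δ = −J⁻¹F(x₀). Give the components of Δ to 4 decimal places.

(0.7375, -1.1751)

At (-1/2, 3): F = (-5.7500, 28.458851).
Jacobian J = [[-4·s·t - 2·s, -2·s^2], [-8·s - 2·cos(s) - 1, 10·t - 5]].
At the point, J = [[7.0000, -0.5000], [1.244835, 25.0000]] (det J = 175.622417).
Solving J·Δ = −F gives Δ = (0.7375, -1.1751).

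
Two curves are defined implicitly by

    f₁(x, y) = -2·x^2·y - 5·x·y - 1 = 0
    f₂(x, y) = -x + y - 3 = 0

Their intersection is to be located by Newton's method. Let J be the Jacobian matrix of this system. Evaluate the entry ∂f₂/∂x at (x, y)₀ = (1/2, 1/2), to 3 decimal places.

-1.000

∂f₂/∂x = -1.
At (1/2, 1/2) this is -1.000.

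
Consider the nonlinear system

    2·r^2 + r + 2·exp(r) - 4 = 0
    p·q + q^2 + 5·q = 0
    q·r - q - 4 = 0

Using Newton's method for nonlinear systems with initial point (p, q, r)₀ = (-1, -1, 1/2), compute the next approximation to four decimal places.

(-17.8111, -7.9055, 0.4528)

At (-1, -1, 1/2): F = (0.297443, -3.0000, -3.5000).
Jacobian J = [[0, 0, 4·r + 2·exp(r) + 1], [q, p + 2·q + 5, 0], [0, r - 1, q]].
At the point, J = [[0.0000, 0.0000, 6.297443], [-1.0000, 2.0000, 0.0000], [0.0000, -0.5000, -1.0000]] (det J = 3.148721).
Solving J·Δ = −F gives Δ = (-16.8111, -6.9055, -0.0472).
Then the next iterate is (p, q, r)₁ = (-17.8111, -7.9055, 0.4528).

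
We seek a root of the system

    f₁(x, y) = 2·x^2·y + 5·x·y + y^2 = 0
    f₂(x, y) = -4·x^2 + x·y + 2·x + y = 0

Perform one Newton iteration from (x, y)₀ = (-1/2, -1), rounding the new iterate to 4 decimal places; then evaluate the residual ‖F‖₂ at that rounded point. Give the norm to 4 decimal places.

At (-1/2, -1): F = (3.0000, -2.5000).
Jacobian J = [[4·x·y + 5·y, 2·x^2 + 5·x + 2·y], [-8·x + y + 2, x + 1]].
At the point, J = [[-3.0000, -4.0000], [5.0000, 0.5000]] (det J = 18.5000).
Solving J·Δ = −F gives Δ = (0.4595, 0.4054).
Then the next iterate is (x, y)₁ = (-0.0405, -0.5946).
Re-evaluating at (-0.0405, -0.5946): F = (0.472005, -0.658080), so ‖F‖₂ = 0.8099.

0.8099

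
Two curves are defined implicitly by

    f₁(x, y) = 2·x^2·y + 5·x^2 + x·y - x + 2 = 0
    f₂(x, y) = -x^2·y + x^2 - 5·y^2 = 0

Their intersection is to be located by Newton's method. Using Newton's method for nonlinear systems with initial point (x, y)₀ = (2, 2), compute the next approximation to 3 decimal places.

(1.151, 1.142)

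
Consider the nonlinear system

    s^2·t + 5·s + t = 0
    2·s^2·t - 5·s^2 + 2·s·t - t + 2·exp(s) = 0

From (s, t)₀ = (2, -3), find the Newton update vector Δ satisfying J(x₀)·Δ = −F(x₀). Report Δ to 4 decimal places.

(-1.3733, -0.9227)

At (2, -3): F = (-5.0000, -38.221888).
Jacobian J = [[2·s·t + 5, s^2 + 1], [4·s·t - 10·s + 2·t + 2·exp(s), 2·s^2 + 2·s - 1]].
At the point, J = [[-7.0000, 5.0000], [-35.221888, 11.0000]] (det J = 99.109439).
Solving J·Δ = −F gives Δ = (-1.3733, -0.9227).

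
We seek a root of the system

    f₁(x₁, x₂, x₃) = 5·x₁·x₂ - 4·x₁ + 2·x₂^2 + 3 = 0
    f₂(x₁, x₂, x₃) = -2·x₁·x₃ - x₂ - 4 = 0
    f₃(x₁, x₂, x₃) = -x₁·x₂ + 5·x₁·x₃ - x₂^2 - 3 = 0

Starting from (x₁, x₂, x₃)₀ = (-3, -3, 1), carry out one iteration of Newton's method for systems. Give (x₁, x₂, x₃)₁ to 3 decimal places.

(-6.000, 2.000, 0.000)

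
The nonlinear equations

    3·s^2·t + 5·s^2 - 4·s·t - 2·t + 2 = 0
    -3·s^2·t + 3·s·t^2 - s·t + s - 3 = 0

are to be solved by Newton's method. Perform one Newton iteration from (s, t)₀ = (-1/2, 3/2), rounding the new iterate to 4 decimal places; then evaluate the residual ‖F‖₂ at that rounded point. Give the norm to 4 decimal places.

3.9748

At (-1/2, 3/2): F = (4.3750, -7.2500).
Jacobian J = [[6·s·t + 10·s - 4·t, 3·s^2 - 4·s - 2], [-6·s·t + 3·t^2 - t + 1, -3·s^2 + 6·s·t - s]].
At the point, J = [[-15.5000, 0.7500], [10.7500, -4.7500]] (det J = 65.5625).
Solving J·Δ = −F gives Δ = (0.2340, -0.9967).
Then the next iterate is (s, t)₁ = (-0.2660, 0.5033).
Re-evaluating at (-0.2660, 0.5033): F = (1.989526, -3.441099), so ‖F‖₂ = 3.9748.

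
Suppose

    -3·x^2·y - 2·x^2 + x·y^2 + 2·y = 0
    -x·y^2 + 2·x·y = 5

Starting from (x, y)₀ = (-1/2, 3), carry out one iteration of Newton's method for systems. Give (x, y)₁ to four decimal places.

At (-1/2, 3): F = (-1.2500, -3.5000).
Jacobian J = [[-6·x·y - 4·x + y^2, -3·x^2 + 2·x·y + 2], [-y^2 + 2·y, -2·x·y + 2·x]].
At the point, J = [[20.0000, -1.7500], [-3.0000, 2.0000]] (det J = 34.7500).
Solving J·Δ = −F gives Δ = (0.2482, 2.1223).
Then the next iterate is (x, y)₁ = (-0.2518, 5.1223).

(-0.2518, 5.1223)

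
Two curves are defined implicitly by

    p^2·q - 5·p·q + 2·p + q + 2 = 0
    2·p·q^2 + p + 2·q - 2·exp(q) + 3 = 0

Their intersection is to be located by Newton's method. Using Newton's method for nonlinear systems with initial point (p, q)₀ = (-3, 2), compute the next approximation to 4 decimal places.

(-1.3893, 1.4485)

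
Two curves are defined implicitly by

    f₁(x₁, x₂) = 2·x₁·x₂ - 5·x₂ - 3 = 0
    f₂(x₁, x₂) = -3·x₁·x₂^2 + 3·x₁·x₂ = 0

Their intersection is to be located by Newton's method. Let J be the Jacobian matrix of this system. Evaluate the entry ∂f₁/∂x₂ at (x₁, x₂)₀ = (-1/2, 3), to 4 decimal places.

-6.0000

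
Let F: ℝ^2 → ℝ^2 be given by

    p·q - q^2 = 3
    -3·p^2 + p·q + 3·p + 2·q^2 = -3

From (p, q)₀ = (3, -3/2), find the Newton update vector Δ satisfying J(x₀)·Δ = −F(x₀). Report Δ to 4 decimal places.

(-1.1522, 1.3370)

At (3, -3/2): F = (-9.7500, -15.0000).
Jacobian J = [[q, p - 2·q], [-6·p + q + 3, p + 4·q]].
At the point, J = [[-1.5000, 6.0000], [-16.5000, -3.0000]] (det J = 103.5000).
Solving J·Δ = −F gives Δ = (-1.1522, 1.3370).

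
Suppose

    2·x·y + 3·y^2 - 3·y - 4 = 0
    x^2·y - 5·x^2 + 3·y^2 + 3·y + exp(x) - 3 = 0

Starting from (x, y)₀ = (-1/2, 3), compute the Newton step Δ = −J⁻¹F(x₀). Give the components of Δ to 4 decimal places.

(2.5244, -1.8676)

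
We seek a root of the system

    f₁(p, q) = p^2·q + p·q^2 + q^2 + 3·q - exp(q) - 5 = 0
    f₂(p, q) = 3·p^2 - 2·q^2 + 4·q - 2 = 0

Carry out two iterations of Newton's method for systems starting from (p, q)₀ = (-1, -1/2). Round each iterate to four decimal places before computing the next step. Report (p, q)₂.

At (-1, -1/2): F = (-7.606531, -1.5000).
Jacobian J = [[2·p·q + q^2, p^2 + 2·p·q + 2·q - exp(q) + 3], [6·p, -4·q + 4]].
At the point, J = [[1.2500, 3.393469], [-6.0000, 6.0000]] (det J = 27.860816).
Solving J·Δ = −F gives Δ = (1.4554, 1.7054).
Then the next iterate is (p, q)₁ = (0.4554, 1.2054).
Round to (0.4554, 1.2054) and repeat: F = (-2.357227, 0.537789), J = [[2.550867, 3.377973], [2.7324, -0.8216]].
Δ = (0.0106, 0.6898), so (p, q)₂ = (0.4660, 1.8952).

(0.4660, 1.8952)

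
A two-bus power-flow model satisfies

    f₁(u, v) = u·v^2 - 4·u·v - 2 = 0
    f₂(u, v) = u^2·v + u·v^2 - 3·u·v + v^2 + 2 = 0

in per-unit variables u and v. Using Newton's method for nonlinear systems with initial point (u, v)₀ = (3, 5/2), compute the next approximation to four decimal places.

At (3, 5/2): F = (-13.2500, 27.0000).
Jacobian J = [[v^2 - 4·v, 2·u·v - 4·u], [2·u·v + v^2 - 3·v, u^2 + 2·u·v - 3·u + 2·v]].
At the point, J = [[-3.7500, 3.0000], [13.7500, 20.0000]] (det J = -116.2500).
Solving J·Δ = −F gives Δ = (-2.9763, 0.6962).
Then the next iterate is (u, v)₁ = (0.0237, 3.1962).

(0.0237, 3.1962)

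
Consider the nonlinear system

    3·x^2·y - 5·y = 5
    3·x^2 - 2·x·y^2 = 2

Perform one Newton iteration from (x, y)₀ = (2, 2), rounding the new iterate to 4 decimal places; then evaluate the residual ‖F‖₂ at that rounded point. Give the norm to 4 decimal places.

At (2, 2): F = (9.0000, -6.0000).
Jacobian J = [[6·x·y, 3·x^2 - 5], [6·x - 2·y^2, -4·x·y]].
At the point, J = [[24.0000, 7.0000], [4.0000, -16.0000]] (det J = -412.0000).
Solving J·Δ = −F gives Δ = (-0.2476, -0.4369).
Then the next iterate is (x, y)₁ = (1.7524, 1.5631).
Re-evaluating at (1.7524, 1.5631): F = (1.584898, -1.350496), so ‖F‖₂ = 2.0822.

2.0822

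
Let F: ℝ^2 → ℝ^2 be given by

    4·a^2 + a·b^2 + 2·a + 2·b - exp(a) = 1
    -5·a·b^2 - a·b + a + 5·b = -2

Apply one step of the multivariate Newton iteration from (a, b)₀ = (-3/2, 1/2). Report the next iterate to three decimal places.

(-0.977, 0.126)

At (-3/2, 1/2): F = (5.40187, 5.625).
Jacobian J = [[8·a + b^2 - exp(a) + 2, 2·a·b + 2], [-5·b^2 - b + 1, -10·a·b - a + 5]].
At the point, J = [[-9.97313, 0.500], [-0.750, 14.000]] (det J = -139.24882).
Solving J·Δ = −F gives Δ = (0.523, -0.374).
Then the next iterate is (a, b)₁ = (-0.977, 0.126).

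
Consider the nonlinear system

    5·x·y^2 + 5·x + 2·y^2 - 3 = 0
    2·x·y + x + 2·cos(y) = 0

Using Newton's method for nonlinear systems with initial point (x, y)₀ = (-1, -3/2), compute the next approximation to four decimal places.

(0.0715, -1.7957)

At (-1, -3/2): F = (-14.7500, 2.141474).
Jacobian J = [[5·y^2 + 5, 10·x·y + 4·y], [2·y + 1, 2·x - 2·sin(y)]].
At the point, J = [[16.2500, 9.0000], [-2.0000, -0.005010]] (det J = 17.918587).
Solving J·Δ = −F gives Δ = (1.0715, -0.2957).
Then the next iterate is (x, y)₁ = (0.0715, -1.7957).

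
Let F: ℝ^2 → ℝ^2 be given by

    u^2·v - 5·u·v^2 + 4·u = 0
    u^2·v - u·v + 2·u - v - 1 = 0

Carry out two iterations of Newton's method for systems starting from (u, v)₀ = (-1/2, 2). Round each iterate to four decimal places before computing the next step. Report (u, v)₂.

At (-1/2, 2): F = (8.5000, -2.5000).
Jacobian J = [[2·u·v - 5·v^2 + 4, u^2 - 10·u·v], [2·u·v - v + 2, u^2 - u - 1]].
At the point, J = [[-18.0000, 10.2500], [-2.0000, -0.2500]] (det J = 25.0000).
Solving J·Δ = −F gives Δ = (-0.9400, -2.4800).
Then the next iterate is (u, v)₁ = (-1.4400, -0.4800).
Round to (-1.4400, -0.4800) and repeat: F = (-5.096448, -5.086528), J = [[4.2304, -4.8384], [3.8624, 2.5136]].
Δ = (1.2762, 0.0625), so (u, v)₂ = (-0.1638, -0.4175).

(-0.1638, -0.4175)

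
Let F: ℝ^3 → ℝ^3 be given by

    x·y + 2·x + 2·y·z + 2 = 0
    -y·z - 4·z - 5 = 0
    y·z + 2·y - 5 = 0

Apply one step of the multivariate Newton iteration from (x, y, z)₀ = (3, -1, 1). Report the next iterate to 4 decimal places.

(-14.4000, 0.6000, -2.2000)

At (3, -1, 1): F = (3.0000, -8.0000, -8.0000).
Jacobian J = [[y + 2, x + 2·z, 2·y], [0, -z, -y - 4], [0, z + 2, y]].
At the point, J = [[1.0000, 5.0000, -2.0000], [0.0000, -1.0000, -3.0000], [0.0000, 3.0000, -1.0000]] (det J = 10.0000).
Solving J·Δ = −F gives Δ = (-17.4000, 1.6000, -3.2000).
Then the next iterate is (x, y, z)₁ = (-14.4000, 0.6000, -2.2000).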